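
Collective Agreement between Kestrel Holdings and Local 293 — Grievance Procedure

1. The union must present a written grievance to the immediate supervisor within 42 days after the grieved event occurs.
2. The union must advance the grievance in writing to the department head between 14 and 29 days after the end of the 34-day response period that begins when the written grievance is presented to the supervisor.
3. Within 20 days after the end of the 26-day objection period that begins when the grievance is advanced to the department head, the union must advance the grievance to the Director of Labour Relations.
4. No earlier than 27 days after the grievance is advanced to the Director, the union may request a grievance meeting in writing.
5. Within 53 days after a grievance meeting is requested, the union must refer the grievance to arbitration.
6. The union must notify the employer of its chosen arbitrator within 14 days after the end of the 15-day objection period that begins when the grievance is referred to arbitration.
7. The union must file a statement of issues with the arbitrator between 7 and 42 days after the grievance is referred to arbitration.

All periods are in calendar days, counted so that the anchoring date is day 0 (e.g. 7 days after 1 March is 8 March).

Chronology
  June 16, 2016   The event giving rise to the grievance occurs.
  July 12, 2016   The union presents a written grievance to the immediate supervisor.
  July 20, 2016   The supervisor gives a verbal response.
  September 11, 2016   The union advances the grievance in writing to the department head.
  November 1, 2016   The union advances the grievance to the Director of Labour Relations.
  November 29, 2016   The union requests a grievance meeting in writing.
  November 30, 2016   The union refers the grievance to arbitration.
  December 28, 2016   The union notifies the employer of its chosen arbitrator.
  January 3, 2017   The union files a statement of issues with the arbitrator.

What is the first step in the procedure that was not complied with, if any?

Step 1: 42 days after June 16, 2016 (when the grieved event occurs) is July 28, 2016; July 12, 2016 is within that limit.
Step 2: the window is 14–29 days after August 15, 2016 (end of the 34-day response period, which began when the written grievance is presented to the supervisor on July 12, 2016), so August 29, 2016 through September 13, 2016; done September 11, 2016 — within the window.
Step 3: 20 days after October 7, 2016 (end of the 26-day objection period, which began when the grievance is advanced to the department head on September 11, 2016) is October 27, 2016; November 1, 2016 misses that deadline by 5 days.
Later steps need not be reached.

Step 3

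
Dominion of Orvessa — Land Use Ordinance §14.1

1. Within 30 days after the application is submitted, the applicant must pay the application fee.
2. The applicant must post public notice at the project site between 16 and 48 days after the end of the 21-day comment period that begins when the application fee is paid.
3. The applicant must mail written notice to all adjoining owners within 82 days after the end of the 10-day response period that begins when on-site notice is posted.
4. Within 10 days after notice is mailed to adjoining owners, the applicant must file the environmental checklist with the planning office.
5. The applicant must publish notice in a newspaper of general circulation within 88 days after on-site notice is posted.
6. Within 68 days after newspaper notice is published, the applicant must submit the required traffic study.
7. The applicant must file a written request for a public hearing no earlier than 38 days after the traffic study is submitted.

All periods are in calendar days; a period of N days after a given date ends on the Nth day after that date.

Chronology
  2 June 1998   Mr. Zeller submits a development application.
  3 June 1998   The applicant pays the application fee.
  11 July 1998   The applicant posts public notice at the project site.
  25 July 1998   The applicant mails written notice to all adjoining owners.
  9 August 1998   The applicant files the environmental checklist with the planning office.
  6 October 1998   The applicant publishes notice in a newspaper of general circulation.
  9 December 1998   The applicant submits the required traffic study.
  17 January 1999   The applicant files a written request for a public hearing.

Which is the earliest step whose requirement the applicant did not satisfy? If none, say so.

Step 4

(1) due by 2 June 1998 + 30 days = 2 July 1998; completed 3 June 1998, before the deadline.
(2) the permitted window runs from 24 June 1998 + 16 = 10 July 1998 to 24 June 1998 + 48 = 11 August 1998; done 11 July 1998 — within the window.
(3) due by 21 July 1998 + 82 days = 11 October 1998; 25 July 1998 is within that limit.
(4) due by 25 July 1998 + 10 days = 4 August 1998; not done until 9 August 1998, 5 days after the deadline.
No need to go further; step 4 was not satisfied.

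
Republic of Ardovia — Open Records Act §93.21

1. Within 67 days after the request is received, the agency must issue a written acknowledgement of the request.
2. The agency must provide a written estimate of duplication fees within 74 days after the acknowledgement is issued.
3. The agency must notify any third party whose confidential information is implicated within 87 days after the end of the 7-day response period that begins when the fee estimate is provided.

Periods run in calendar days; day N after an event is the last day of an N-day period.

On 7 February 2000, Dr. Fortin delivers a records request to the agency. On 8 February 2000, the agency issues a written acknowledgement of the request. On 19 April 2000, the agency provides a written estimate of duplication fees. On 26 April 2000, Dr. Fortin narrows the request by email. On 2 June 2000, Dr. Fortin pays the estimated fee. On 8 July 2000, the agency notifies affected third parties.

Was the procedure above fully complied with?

Step 1 — counting 67 days from 7 February 2000 (when the request is received) gives a deadline of 14 April 2000; 8 February 2000 is within that limit.
Step 2 — counting 74 days from 8 February 2000 (when the acknowledgement is issued) gives a deadline of 22 April 2000; 19 April 2000 is within that limit.
Step 3 — counting 87 days from 26 April 2000 (end of the 7-day response period, which began when the fee estimate is provided on 19 April 2000) gives a deadline of 22 July 2000; completed 8 July 2000, before the deadline.

Yes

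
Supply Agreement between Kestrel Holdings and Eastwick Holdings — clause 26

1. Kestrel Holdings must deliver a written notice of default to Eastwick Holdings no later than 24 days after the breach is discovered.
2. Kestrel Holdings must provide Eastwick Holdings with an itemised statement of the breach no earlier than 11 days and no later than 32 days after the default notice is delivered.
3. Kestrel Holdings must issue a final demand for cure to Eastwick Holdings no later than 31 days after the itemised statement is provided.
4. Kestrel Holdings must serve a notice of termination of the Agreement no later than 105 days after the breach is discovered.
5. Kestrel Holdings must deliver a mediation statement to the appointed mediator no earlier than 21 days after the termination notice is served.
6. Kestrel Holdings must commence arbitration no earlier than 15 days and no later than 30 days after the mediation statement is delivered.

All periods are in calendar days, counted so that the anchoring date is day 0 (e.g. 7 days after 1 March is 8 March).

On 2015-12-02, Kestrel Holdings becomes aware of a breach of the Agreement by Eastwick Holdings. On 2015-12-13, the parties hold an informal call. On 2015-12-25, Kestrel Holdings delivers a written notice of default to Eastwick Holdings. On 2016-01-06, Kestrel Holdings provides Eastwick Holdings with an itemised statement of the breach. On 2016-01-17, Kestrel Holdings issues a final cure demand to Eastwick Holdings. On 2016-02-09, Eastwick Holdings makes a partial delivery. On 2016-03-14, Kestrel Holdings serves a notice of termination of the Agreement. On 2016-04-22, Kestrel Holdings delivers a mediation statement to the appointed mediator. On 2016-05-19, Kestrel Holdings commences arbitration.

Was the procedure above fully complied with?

Yes

(1) due by 2015-12-02 + 24 days = 2015-12-26; 2015-12-25 is within that limit.
(2) the permitted window runs from 2015-12-25 + 11 = 2016-01-05 to 2015-12-25 + 32 = 2016-01-26; done 2016-01-06, which is between those dates.
(3) due by 2016-01-06 + 31 days = 2016-02-06; done 2016-01-17 — timely.
(4) due by 2015-12-02 + 105 days = 2016-03-16; done 2016-03-14 — timely.
(5) permitted from 2016-03-14 + 21 days = 2016-04-04 onward; done 2016-04-22, after the minimum wait.
(6) the permitted window runs from 2016-04-22 + 15 = 2016-05-07 to 2016-04-22 + 30 = 2016-05-22; done 2016-05-19 — within the window.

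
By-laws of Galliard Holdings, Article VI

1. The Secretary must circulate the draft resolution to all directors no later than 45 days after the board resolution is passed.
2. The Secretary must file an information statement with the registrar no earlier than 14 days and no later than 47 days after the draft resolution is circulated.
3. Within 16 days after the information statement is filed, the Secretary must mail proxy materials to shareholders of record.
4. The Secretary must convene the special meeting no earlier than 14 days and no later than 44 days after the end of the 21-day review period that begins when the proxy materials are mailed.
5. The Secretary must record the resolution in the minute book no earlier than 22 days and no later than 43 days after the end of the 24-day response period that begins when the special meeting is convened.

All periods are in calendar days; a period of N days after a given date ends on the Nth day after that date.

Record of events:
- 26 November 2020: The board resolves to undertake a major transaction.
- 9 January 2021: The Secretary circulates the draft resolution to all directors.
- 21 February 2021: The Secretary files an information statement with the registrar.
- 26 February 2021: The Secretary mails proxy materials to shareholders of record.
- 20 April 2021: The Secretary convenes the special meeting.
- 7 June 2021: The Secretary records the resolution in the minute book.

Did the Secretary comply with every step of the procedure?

(1) due by 26 November 2020 + 45 days = 10 January 2021; completed 9 January 2021, before the deadline.
(2) the permitted window runs from 9 January 2021 + 14 = 23 January 2021 to 9 January 2021 + 47 = 25 February 2021; 21 February 2021 falls inside that range.
(3) due by 21 February 2021 + 16 days = 9 March 2021; done 26 February 2021 — timely.
(4) the permitted window runs from 19 March 2021 + 14 = 2 April 2021 to 19 March 2021 + 44 = 2 May 2021; 20 April 2021 falls inside that range.
(5) the permitted window runs from 14 May 2021 + 22 = 5 June 2021 to 14 May 2021 + 43 = 26 June 2021; done 7 June 2021 — within the window.

Yes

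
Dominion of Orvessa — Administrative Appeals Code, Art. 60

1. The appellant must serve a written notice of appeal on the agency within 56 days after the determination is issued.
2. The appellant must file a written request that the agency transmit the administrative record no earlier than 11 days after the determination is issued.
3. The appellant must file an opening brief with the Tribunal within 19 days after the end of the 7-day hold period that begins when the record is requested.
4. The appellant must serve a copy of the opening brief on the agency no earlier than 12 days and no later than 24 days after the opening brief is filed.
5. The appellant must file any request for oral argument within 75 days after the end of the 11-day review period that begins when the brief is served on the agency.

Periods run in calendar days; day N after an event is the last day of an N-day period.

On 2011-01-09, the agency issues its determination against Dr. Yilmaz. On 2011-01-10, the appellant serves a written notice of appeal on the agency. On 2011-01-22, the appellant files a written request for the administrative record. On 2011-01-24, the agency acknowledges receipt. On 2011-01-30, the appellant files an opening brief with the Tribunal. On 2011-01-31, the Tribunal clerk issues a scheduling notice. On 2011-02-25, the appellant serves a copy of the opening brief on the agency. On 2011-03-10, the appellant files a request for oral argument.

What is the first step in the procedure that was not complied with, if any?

(1) due by 2011-01-09 + 56 days = 2011-03-06; 2011-01-10 is within that limit.
(2) permitted from 2011-01-09 + 11 days = 2011-01-20 onward; 2011-01-22 is on or after that date.
(3) due by 2011-01-29 + 19 days = 2011-02-17; completed 2011-01-30, before the deadline.
(4) the permitted window runs from 2011-01-30 + 12 = 2011-02-11 to 2011-01-30 + 24 = 2011-02-23; done 2011-02-25 — 2 days after the window closed.
No need to go further; step 4 was not satisfied.

Step 4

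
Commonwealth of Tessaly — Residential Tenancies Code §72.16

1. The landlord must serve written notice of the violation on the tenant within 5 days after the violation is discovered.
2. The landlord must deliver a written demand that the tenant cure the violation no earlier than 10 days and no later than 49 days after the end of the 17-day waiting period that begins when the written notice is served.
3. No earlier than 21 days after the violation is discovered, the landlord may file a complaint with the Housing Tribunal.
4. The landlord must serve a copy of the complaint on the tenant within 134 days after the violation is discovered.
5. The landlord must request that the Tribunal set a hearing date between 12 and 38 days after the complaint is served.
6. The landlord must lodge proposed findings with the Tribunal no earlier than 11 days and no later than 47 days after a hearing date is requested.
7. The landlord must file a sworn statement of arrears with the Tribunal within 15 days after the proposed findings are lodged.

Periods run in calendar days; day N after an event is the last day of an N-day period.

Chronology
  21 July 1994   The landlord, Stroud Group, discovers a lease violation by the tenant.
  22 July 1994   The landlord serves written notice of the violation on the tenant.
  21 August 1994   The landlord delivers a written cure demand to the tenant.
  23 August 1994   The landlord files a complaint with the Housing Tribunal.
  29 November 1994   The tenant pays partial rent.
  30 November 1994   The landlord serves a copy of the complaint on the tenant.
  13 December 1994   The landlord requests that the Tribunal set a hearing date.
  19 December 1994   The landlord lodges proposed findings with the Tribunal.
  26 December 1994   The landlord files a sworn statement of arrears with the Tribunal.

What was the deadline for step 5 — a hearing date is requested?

7 January 1995

Step 5 runs from 30 November 1994, when the complaint is served. The window is 12–38 days after 30 November 1994; it closes on 7 January 1995.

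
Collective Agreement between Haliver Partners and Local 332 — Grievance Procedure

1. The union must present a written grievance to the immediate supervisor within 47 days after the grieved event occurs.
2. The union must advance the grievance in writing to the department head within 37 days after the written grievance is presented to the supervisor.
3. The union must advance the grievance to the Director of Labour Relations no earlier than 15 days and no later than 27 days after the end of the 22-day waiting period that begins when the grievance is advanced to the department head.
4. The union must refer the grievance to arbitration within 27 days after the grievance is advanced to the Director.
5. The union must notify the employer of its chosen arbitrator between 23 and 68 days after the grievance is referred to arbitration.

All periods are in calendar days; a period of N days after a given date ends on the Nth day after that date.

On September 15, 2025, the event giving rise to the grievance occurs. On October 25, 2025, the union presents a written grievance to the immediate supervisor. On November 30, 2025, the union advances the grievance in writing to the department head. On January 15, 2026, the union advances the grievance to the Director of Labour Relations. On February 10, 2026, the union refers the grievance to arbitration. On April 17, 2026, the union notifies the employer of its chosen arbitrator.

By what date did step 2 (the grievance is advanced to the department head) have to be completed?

Step 2 runs from October 25, 2025, when the written grievance is presented to the supervisor. 37 days after October 25, 2025 is December 1, 2025.

December 1, 2025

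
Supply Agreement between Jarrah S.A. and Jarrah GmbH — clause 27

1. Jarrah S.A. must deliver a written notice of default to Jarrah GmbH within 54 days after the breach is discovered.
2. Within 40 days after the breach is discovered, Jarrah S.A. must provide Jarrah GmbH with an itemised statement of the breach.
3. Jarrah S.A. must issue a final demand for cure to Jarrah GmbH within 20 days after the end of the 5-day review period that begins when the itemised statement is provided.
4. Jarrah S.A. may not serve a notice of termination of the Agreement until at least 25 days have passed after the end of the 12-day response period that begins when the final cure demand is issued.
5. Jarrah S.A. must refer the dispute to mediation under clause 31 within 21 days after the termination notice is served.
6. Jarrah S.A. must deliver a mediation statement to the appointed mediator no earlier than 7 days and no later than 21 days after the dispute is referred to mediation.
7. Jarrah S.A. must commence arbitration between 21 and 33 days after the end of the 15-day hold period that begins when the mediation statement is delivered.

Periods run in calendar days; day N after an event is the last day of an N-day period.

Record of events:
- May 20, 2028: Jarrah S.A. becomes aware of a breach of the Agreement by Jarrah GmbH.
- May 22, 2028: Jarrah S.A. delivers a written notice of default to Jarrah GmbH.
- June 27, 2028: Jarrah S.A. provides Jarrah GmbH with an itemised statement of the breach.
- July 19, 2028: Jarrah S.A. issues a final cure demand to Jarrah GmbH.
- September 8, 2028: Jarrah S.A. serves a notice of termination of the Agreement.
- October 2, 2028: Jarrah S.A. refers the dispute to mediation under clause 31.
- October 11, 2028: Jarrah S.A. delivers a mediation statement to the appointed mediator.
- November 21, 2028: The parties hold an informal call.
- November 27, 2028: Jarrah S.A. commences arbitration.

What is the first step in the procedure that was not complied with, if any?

Step 1 — counting 54 days from May 20, 2028 (when the breach is discovered) gives a deadline of July 13, 2028; done May 22, 2028 — timely.
Step 2 — counting 40 days from May 20, 2028 (when the breach is discovered) gives a deadline of June 29, 2028; completed June 27, 2028, before the deadline.
Step 3 — counting 20 days from July 2, 2028 (end of the 5-day review period, which began when the itemised statement is provided on June 27, 2028) gives a deadline of July 22, 2028; completed July 19, 2028, before the deadline.
Step 4 — must wait 25 days from July 31, 2028 (end of the 12-day response period, which began when the final cure demand is issued on July 19, 2028), so not before August 25, 2028; done September 8, 2028, after the minimum wait.
Step 5 — counting 21 days from September 8, 2028 (when the termination notice is served) gives a deadline of September 29, 2028; done October 2, 2028 — 3 days late.
Later steps need not be reached.

Step 5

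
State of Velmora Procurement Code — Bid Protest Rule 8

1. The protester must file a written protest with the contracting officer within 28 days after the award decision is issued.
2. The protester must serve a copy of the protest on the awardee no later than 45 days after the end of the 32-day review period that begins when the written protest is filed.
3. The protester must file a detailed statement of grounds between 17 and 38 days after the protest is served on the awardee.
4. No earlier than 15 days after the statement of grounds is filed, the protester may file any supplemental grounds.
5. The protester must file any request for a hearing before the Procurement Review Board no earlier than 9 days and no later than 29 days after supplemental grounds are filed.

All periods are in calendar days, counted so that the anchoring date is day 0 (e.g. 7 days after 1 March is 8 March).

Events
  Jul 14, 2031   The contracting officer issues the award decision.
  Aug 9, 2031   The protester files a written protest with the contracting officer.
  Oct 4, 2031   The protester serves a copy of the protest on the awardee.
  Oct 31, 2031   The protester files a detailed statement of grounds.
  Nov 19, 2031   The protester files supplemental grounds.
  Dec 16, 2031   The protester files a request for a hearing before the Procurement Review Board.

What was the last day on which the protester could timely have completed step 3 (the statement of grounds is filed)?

Step 3 runs from Oct 4, 2031, when the protest is served on the awardee. The window is 17–38 days after Oct 4, 2031; it closes on Nov 11, 2031.

Nov 11, 2031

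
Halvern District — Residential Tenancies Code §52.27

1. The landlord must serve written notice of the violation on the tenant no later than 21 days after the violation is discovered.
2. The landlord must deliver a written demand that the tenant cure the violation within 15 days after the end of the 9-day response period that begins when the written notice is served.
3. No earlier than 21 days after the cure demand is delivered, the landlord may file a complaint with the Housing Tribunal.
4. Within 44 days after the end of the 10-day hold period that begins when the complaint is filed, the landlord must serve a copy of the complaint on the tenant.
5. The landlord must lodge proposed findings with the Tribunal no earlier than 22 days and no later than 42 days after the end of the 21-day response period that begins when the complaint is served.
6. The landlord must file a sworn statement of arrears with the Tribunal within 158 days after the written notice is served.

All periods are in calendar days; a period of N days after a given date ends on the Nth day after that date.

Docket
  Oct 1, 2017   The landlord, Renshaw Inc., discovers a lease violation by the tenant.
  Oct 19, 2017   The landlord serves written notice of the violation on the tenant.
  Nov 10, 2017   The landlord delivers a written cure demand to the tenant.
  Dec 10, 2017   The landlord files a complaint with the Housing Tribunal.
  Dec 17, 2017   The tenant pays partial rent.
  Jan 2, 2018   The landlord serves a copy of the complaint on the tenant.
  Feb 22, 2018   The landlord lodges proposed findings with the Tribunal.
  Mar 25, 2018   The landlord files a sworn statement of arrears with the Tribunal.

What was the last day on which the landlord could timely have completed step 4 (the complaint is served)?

The complaint is filed on Dec 10, 2017; the 10-day hold period therefore ends Dec 20, 2017, and step 4 runs from that date. 44 days after Dec 20, 2017 is Feb 2, 2018.

Feb 2, 2018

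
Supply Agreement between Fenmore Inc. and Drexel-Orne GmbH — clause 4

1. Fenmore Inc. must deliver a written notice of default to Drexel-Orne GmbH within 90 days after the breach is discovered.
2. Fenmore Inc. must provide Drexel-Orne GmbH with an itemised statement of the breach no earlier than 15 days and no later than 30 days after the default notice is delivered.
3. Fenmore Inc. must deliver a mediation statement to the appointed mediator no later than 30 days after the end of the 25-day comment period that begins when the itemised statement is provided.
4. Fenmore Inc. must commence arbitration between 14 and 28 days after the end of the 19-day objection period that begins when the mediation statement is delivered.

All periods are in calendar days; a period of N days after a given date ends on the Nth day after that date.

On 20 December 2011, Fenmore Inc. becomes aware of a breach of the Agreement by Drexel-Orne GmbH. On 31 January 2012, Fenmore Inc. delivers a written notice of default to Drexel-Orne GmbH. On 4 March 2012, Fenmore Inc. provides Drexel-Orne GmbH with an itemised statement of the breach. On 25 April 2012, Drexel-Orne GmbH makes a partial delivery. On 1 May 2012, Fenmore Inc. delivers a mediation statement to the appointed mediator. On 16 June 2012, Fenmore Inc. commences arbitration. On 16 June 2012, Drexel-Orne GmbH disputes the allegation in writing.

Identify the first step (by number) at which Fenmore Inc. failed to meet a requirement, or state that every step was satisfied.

(1) due by 20 December 2011 + 90 days = 19 March 2012; completed 31 January 2012, before the deadline.
(2) the permitted window runs from 31 January 2012 + 15 = 15 February 2012 to 31 January 2012 + 30 = 1 March 2012; done 4 March 2012 — 3 days after the window closed.

Step 2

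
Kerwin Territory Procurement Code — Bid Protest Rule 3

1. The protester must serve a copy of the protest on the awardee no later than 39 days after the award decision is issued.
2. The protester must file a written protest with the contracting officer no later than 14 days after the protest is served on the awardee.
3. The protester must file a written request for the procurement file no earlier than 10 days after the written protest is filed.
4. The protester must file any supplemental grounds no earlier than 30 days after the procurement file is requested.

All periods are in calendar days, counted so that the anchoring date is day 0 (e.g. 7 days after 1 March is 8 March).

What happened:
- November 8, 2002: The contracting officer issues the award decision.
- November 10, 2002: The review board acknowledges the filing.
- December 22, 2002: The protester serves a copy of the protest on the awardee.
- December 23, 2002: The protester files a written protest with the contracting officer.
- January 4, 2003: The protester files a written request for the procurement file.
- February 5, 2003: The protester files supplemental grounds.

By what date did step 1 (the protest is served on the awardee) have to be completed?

December 17, 2002

Step 1 runs from November 8, 2002, when the award decision is issued. 39 days after November 8, 2002 is December 17, 2002.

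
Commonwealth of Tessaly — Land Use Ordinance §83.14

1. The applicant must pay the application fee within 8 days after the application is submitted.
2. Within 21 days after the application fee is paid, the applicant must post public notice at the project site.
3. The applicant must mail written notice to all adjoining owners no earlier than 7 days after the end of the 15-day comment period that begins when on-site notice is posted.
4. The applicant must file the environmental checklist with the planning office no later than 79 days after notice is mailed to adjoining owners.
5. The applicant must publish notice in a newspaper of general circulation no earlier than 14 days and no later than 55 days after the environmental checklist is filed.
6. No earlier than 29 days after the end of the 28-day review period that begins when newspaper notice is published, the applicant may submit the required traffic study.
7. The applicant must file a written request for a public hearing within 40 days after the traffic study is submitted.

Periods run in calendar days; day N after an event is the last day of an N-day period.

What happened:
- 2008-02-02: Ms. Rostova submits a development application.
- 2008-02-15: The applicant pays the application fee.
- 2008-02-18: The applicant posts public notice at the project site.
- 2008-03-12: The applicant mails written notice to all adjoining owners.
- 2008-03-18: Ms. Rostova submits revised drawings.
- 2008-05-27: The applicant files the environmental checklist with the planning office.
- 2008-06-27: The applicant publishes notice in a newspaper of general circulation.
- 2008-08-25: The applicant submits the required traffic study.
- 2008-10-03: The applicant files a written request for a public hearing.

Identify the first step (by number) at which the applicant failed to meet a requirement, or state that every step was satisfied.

Step 1 — counting 8 days from 2008-02-02 (when the application is submitted) gives a deadline of 2008-02-10; done 2008-02-15 — 5 days late.

Step 1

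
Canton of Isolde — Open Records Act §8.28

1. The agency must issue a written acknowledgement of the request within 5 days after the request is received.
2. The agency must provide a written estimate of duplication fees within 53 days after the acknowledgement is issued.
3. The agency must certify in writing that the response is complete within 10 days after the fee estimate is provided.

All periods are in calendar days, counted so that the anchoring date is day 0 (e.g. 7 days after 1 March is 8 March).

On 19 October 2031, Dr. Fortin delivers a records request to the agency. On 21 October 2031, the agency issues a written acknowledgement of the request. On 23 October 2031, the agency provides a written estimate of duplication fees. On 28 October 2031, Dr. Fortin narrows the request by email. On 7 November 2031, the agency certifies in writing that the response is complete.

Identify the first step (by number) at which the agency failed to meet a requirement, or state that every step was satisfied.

Step 3

(1) due by 19 October 2031 + 5 days = 24 October 2031; 21 October 2031 is within that limit.
(2) due by 21 October 2031 + 53 days = 13 December 2031; 23 October 2031 is within that limit.
(3) due by 23 October 2031 + 10 days = 2 November 2031; not done until 7 November 2031, 5 days after the deadline.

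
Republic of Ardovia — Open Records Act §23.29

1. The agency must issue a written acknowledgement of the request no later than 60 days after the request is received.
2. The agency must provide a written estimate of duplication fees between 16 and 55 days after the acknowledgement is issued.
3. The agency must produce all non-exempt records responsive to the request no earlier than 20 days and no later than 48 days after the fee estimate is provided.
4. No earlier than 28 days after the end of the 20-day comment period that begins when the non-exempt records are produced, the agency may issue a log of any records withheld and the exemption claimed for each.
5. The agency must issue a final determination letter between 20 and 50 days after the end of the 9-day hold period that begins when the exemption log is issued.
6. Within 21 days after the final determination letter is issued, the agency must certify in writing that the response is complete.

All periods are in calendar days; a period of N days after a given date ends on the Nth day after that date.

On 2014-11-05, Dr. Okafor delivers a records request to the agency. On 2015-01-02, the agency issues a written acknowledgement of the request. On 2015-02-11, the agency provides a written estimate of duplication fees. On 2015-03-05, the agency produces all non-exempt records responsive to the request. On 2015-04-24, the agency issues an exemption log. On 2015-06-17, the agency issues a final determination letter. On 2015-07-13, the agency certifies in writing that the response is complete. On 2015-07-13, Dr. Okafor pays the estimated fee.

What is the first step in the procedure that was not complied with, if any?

Step 1: 60 days after 2014-11-05 (when the request is received) is 2015-01-04; 2015-01-02 is within that limit.
Step 2: the window is 16–55 days after 2015-01-02 (when the acknowledgement is issued), so 2015-01-18 through 2015-02-26; 2015-02-11 falls inside that range.
Step 3: the window is 20–48 days after 2015-02-11 (when the fee estimate is provided), so 2015-03-03 through 2015-03-31; 2015-03-05 falls inside that range.
Step 4: the earliest permitted date is 28 days after 2015-03-25 (end of the 20-day comment period, which began when the non-exempt records are produced on 2015-03-05), i.e. 2015-04-22; done 2015-04-24, after the minimum wait.
Step 5: the window is 20–50 days after 2015-05-03 (end of the 9-day hold period, which began when the exemption log is issued on 2015-04-24), so 2015-05-23 through 2015-06-22; done 2015-06-17 — within the window.
Step 6: 21 days after 2015-06-17 (when the final determination letter is issued) is 2015-07-08; not done until 2015-07-13, 5 days after the deadline.

Step 6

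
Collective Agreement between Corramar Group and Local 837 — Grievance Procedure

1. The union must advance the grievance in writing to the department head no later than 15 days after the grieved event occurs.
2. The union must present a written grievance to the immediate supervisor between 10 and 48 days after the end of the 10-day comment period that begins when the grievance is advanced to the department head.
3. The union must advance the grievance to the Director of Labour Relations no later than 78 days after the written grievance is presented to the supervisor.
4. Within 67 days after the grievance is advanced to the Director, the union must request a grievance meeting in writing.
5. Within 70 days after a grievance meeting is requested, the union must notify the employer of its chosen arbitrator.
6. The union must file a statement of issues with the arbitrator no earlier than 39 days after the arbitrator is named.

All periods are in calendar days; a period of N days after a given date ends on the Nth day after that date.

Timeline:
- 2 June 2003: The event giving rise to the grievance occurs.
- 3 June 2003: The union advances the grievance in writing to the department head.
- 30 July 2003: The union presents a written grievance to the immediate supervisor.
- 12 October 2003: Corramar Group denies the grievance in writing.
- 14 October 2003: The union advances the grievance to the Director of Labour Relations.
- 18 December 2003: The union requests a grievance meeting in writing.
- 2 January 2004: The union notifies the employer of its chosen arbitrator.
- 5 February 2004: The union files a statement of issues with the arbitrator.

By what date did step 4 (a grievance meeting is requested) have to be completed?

20 December 2003

Step 4 runs from 14 October 2003, when the grievance is advanced to the Director. 67 days after 14 October 2003 is 20 December 2003.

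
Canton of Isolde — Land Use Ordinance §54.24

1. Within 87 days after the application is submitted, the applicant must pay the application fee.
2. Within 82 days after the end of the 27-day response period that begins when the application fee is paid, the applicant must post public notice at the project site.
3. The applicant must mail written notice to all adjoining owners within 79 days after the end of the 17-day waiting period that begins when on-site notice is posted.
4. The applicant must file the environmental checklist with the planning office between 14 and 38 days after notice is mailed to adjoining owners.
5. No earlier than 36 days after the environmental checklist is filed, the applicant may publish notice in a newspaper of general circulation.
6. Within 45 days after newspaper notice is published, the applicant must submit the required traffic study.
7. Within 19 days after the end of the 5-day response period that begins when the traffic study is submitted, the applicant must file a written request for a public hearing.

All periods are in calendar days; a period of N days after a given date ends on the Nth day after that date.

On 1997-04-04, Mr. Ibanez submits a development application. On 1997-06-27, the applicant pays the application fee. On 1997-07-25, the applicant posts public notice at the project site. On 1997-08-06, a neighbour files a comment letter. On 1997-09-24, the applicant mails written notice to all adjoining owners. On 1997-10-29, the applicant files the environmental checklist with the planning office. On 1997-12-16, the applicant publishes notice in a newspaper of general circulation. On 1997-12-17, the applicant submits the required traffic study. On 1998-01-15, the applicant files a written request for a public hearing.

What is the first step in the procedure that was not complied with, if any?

Step 1 — counting 87 days from 1997-04-04 (when the application is submitted) gives a deadline of 1997-06-30; completed 1997-06-27, before the deadline.
Step 2 — counting 82 days from 1997-07-24 (end of the 27-day response period, which began when the application fee is paid on 1997-06-27) gives a deadline of 1997-10-14; 1997-07-25 is within that limit.
Step 3 — counting 79 days from 1997-08-11 (end of the 17-day waiting period, which began when on-site notice is posted on 1997-07-25) gives a deadline of 1997-10-29; done 1997-09-24 — timely.
Step 4 — 14 and 38 days from 1997-09-24 (when notice is mailed to adjoining owners) are 1997-10-08 and 1997-11-01 respectively; 1997-10-29 falls inside that range.
Step 5 — must wait 36 days from 1997-10-29 (when the environmental checklist is filed), so not before 1997-12-04; done 1997-12-16 — permitted.
Step 6 — counting 45 days from 1997-12-16 (when newspaper notice is published) gives a deadline of 1998-01-30; completed 1997-12-17, before the deadline.
Step 7 — counting 19 days from 1997-12-22 (end of the 5-day response period, which began when the traffic study is submitted on 1997-12-17) gives a deadline of 1998-01-10; done 1998-01-15 — 5 days late.

Step 7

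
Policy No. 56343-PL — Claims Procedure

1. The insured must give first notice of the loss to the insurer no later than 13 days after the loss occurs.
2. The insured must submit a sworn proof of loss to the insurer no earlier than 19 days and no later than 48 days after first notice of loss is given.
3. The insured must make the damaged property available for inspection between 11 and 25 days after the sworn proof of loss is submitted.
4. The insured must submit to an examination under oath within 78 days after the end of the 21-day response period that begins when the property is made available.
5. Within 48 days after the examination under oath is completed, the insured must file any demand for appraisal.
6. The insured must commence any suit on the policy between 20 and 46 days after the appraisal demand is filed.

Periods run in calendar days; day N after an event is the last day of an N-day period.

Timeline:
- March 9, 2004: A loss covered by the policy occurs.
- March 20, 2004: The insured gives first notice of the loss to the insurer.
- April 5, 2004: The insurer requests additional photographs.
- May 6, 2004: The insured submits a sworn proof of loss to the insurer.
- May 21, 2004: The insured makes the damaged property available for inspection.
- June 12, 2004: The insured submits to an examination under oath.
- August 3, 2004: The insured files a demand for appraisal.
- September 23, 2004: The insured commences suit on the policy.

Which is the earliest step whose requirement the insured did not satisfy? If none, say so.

Step 5

Step 1 — counting 13 days from March 9, 2004 (when the loss occurs) gives a deadline of March 22, 2004; completed March 20, 2004, before the deadline.
Step 2 — 19 and 48 days from March 20, 2004 (when first notice of loss is given) are April 8, 2004 and May 7, 2004 respectively; May 6, 2004 falls inside that range.
Step 3 — 11 and 25 days from May 6, 2004 (when the sworn proof of loss is submitted) are May 17, 2004 and May 31, 2004 respectively; May 21, 2004 falls inside that range.
Step 4 — counting 78 days from June 11, 2004 (end of the 21-day response period, which began when the property is made available on May 21, 2004) gives a deadline of August 28, 2004; June 12, 2004 is within that limit.
Step 5 — counting 48 days from June 12, 2004 (when the examination under oath is completed) gives a deadline of July 30, 2004; not done until August 3, 2004, 4 days after the deadline.
Later steps need not be reached.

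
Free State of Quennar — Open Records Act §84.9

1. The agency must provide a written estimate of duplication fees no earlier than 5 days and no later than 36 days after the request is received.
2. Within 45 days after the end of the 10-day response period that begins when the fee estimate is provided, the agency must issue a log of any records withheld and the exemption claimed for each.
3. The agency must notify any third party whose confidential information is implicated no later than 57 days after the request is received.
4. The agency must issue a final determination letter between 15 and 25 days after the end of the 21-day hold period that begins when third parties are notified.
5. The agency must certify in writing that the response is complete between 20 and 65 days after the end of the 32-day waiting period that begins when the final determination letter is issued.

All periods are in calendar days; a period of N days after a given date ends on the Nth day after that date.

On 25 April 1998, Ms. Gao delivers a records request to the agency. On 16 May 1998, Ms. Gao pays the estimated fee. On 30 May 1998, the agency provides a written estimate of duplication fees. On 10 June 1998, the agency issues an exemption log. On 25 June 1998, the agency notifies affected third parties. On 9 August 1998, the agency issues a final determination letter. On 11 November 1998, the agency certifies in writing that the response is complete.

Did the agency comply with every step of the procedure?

Step 1 — 5 and 36 days from 25 April 1998 (when the request is received) are 30 April 1998 and 31 May 1998 respectively; done 30 May 1998 — within the window.
Step 2 — counting 45 days from 9 June 1998 (end of the 10-day response period, which began when the fee estimate is provided on 30 May 1998) gives a deadline of 24 July 1998; completed 10 June 1998, before the deadline.
Step 3 — counting 57 days from 25 April 1998 (when the request is received) gives a deadline of 21 June 1998; not done until 25 June 1998, 4 days after the deadline.
The procedure was therefore not followed at step 3.

No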